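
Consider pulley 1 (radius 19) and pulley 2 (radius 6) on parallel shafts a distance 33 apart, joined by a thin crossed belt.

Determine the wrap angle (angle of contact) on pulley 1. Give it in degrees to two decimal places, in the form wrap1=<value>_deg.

crossed belt: β = asin((r1+r2)/C) = asin(25/33) = 49.2509°
wrap1 = wrap2 = π + 2β = 278.5019°

wrap1=278.50_deg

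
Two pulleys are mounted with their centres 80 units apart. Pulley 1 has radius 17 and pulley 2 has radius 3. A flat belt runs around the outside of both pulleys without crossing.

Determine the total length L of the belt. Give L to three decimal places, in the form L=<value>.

L=225.288

open belt: β = asin((r2−r1)/C) = asin(-14/80) = -10.0787°
wrap1 = π − 2β = 200.1573°
wrap2 = π + 2β = 159.8427°
tangent length = C·cosβ = 78.7655
L = r1·wrap1 + r2·wrap2 + 2·C·cosβ = 17·3.4934 + 3·2.7898 + 2·78.7655 = 225.2882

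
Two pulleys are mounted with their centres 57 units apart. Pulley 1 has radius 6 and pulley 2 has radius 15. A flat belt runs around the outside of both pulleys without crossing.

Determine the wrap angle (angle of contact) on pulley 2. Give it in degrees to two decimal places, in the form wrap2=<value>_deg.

open belt: β = asin((r2−r1)/C) = asin(9/57) = 9.0847°
wrap1 = π − 2β = 161.8306°
wrap2 = π + 2β = 198.1694°

wrap2=198.17_deg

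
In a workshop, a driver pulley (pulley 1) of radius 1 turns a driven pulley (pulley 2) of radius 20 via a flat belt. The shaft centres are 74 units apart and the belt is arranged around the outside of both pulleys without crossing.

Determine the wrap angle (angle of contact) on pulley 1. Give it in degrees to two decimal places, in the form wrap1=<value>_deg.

open belt: β = asin((r2−r1)/C) = asin(19/74) = 14.8777°
wrap1 = π − 2β = 150.2446°
wrap2 = π + 2β = 209.7554°

wrap1=150.24_deg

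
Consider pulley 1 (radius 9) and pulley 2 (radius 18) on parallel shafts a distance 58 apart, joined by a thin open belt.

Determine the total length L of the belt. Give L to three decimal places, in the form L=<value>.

L=202.222

open belt: β = asin((r2−r1)/C) = asin(9/58) = 8.9268°
wrap1 = π − 2β = 162.1464°
wrap2 = π + 2β = 197.8536°
tangent length = C·cosβ = 57.2975
L = r1·wrap1 + r2·wrap2 + 2·C·cosβ = 9·2.8300 + 18·3.4532 + 2·57.2975 = 202.2224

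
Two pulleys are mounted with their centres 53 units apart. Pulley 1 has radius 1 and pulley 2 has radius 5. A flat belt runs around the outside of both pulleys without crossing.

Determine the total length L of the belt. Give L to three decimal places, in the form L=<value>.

open belt: β = asin((r2−r1)/C) = asin(4/53) = 4.3283°
wrap1 = π − 2β = 171.3433°
wrap2 = π + 2β = 188.6567°
tangent length = C·cosβ = 52.8488
L = r1·wrap1 + r2·wrap2 + 2·C·cosβ = 1·2.9905 + 5·3.2927 + 2·52.8488 = 125.1516

L=125.152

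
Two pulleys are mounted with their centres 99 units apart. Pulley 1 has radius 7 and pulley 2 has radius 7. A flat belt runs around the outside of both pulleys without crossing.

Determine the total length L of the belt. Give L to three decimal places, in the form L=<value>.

open belt: β = asin((r2−r1)/C) = asin(0/99) = 0.0000°
wrap1 = π − 2β = 180.0000°
wrap2 = π + 2β = 180.0000°
tangent length = C·cosβ = 99.0000
L = r1·wrap1 + r2·wrap2 + 2·C·cosβ = 7·3.1416 + 7·3.1416 + 2·99.0000 = 241.9823

L=241.982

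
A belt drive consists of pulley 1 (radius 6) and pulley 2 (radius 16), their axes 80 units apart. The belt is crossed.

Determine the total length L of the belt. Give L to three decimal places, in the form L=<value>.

crossed belt: β = asin((r1+r2)/C) = asin(22/80) = 15.9620°
wrap1 = wrap2 = π + 2β = 211.9240°
tangent length = C·cosβ = 76.9155
L = (r1+r2)·wrap + 2·C·cosβ = 22·3.6988 + 2·76.9155 = 235.2041

L=235.204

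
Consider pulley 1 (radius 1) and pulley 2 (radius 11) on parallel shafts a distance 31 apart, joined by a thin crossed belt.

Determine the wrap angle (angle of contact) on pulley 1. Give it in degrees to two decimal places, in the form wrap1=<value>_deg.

wrap1=225.55_deg

crossed belt: β = asin((r1+r2)/C) = asin(12/31) = 22.7740°
wrap1 = wrap2 = π + 2β = 225.5479°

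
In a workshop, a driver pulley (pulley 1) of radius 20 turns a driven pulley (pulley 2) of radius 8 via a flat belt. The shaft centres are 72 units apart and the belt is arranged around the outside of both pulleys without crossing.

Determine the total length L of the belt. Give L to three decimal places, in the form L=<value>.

open belt: β = asin((r2−r1)/C) = asin(-12/72) = -9.5941°
wrap1 = π − 2β = 199.1881°
wrap2 = π + 2β = 160.8119°
tangent length = C·cosβ = 70.9930
L = r1·wrap1 + r2·wrap2 + 2·C·cosβ = 20·3.4765 + 8·2.8067 + 2·70.9930 = 233.9693

L=233.969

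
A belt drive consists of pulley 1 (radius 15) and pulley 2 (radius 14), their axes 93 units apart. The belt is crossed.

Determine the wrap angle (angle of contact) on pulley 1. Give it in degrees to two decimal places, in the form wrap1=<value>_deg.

wrap1=216.34_deg

crossed belt: β = asin((r1+r2)/C) = asin(29/93) = 18.1694°
wrap1 = wrap2 = π + 2β = 216.3389°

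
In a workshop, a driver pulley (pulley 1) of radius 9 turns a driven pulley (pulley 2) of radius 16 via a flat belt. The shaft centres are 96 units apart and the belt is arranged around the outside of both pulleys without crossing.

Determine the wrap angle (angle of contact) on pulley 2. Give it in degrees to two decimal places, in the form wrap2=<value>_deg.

open belt: β = asin((r2−r1)/C) = asin(7/96) = 4.1815°
wrap1 = π − 2β = 171.6369°
wrap2 = π + 2β = 188.3631°

wrap2=188.36_deg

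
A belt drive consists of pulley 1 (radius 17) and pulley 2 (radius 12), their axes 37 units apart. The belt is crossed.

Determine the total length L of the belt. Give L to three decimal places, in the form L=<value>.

crossed belt: β = asin((r1+r2)/C) = asin(29/37) = 51.6083°
wrap1 = wrap2 = π + 2β = 283.2167°
tangent length = C·cosβ = 22.9783
L = (r1+r2)·wrap + 2·C·cosβ = 29·4.9431 + 2·22.9783 = 189.3053

L=189.305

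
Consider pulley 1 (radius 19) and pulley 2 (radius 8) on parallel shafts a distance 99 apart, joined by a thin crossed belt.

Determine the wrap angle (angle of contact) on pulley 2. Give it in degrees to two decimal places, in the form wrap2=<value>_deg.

wrap2=211.65_deg

crossed belt: β = asin((r1+r2)/C) = asin(27/99) = 15.8266°
wrap1 = wrap2 = π + 2β = 211.6532°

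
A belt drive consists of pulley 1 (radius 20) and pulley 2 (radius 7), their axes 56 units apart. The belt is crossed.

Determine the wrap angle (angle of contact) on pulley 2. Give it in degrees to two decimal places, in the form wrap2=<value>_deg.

wrap2=237.65_deg

crossed belt: β = asin((r1+r2)/C) = asin(27/56) = 28.8254°
wrap1 = wrap2 = π + 2β = 237.6509°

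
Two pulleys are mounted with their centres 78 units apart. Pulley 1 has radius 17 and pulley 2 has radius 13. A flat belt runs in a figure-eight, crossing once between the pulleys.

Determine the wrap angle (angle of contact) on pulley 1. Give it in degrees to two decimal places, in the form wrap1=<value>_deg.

crossed belt: β = asin((r1+r2)/C) = asin(30/78) = 22.6199°
wrap1 = wrap2 = π + 2β = 225.2397°

wrap1=225.24_deg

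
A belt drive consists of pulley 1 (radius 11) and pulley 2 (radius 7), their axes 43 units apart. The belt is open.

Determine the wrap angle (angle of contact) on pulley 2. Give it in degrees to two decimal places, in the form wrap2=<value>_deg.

open belt: β = asin((r2−r1)/C) = asin(-4/43) = -5.3376°
wrap1 = π − 2β = 190.6751°
wrap2 = π + 2β = 169.3249°

wrap2=169.32_deg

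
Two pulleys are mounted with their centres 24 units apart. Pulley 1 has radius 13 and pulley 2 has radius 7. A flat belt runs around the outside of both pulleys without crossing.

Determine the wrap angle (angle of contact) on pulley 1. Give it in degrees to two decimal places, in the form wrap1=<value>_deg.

open belt: β = asin((r2−r1)/C) = asin(-6/24) = -14.4775°
wrap1 = π − 2β = 208.9550°
wrap2 = π + 2β = 151.0450°

wrap1=208.96_deg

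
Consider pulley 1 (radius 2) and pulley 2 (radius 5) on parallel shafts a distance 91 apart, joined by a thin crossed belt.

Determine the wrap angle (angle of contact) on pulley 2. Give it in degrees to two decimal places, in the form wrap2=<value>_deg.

crossed belt: β = asin((r1+r2)/C) = asin(7/91) = 4.4117°
wrap1 = wrap2 = π + 2β = 188.8235°

wrap2=188.82_deg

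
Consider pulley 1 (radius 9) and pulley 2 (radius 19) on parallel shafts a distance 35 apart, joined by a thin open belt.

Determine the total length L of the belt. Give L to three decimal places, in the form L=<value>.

L=160.842

open belt: β = asin((r2−r1)/C) = asin(10/35) = 16.6015°
wrap1 = π − 2β = 146.7969°
wrap2 = π + 2β = 213.2031°
tangent length = C·cosβ = 33.5410
L = r1·wrap1 + r2·wrap2 + 2·C·cosβ = 9·2.5621 + 19·3.7211 + 2·33.5410 = 160.8417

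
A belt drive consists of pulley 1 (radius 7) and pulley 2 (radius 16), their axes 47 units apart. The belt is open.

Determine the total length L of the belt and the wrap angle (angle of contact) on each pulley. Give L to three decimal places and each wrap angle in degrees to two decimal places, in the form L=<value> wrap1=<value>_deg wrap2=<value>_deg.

open belt: β = asin((r2−r1)/C) = asin(9/47) = 11.0397°
wrap1 = π − 2β = 157.9206°
wrap2 = π + 2β = 202.0794°
tangent length = C·cosβ = 46.1303
L = r1·wrap1 + r2·wrap2 + 2·C·cosβ = 7·2.7562 + 16·3.5270 + 2·46.1303 = 167.9854

L=167.985 wrap1=157.92_deg wrap2=202.08_deg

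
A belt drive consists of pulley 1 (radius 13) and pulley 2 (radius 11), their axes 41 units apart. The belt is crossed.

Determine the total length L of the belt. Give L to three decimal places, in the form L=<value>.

L=171.897

crossed belt: β = asin((r1+r2)/C) = asin(24/41) = 35.8288°
wrap1 = wrap2 = π + 2β = 251.6577°
tangent length = C·cosβ = 33.2415
L = (r1+r2)·wrap + 2·C·cosβ = 24·4.3923 + 2·33.2415 = 171.8972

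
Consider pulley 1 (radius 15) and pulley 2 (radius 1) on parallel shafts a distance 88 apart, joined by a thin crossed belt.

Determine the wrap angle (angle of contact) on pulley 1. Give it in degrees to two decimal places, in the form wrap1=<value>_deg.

crossed belt: β = asin((r1+r2)/C) = asin(16/88) = 10.4757°
wrap1 = wrap2 = π + 2β = 200.9514°

wrap1=200.95_deg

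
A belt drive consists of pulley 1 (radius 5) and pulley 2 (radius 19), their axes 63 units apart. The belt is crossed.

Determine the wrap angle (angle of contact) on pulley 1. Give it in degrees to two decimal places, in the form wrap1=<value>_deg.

crossed belt: β = asin((r1+r2)/C) = asin(24/63) = 22.3927°
wrap1 = wrap2 = π + 2β = 224.7854°

wrap1=224.79_deg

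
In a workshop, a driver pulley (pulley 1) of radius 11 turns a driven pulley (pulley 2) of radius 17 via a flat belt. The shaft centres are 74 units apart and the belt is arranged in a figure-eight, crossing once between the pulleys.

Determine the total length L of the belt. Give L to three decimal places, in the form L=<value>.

L=246.691

crossed belt: β = asin((r1+r2)/C) = asin(28/74) = 22.2333°
wrap1 = wrap2 = π + 2β = 224.4665°
tangent length = C·cosβ = 68.4982
L = (r1+r2)·wrap + 2·C·cosβ = 28·3.9177 + 2·68.4982 = 246.6914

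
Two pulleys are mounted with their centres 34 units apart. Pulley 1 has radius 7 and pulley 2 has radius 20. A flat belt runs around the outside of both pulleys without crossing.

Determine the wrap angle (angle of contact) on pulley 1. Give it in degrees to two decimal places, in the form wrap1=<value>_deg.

open belt: β = asin((r2−r1)/C) = asin(13/34) = 22.4795°
wrap1 = π − 2β = 135.0410°
wrap2 = π + 2β = 224.9590°

wrap1=135.04_deg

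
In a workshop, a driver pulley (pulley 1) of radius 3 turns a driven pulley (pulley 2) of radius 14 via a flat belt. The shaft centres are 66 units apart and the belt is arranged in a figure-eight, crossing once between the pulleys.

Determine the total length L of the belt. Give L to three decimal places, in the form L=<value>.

L=189.811

crossed belt: β = asin((r1+r2)/C) = asin(17/66) = 14.9263°
wrap1 = wrap2 = π + 2β = 209.8525°
tangent length = C·cosβ = 63.7730
L = (r1+r2)·wrap + 2·C·cosβ = 17·3.6626 + 2·63.7730 = 189.8106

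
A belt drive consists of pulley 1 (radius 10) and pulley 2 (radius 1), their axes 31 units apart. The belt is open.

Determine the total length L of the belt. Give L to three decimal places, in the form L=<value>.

open belt: β = asin((r2−r1)/C) = asin(-9/31) = -16.8773°
wrap1 = π − 2β = 213.7545°
wrap2 = π + 2β = 146.2455°
tangent length = C·cosβ = 29.6648
L = r1·wrap1 + r2·wrap2 + 2·C·cosβ = 10·3.7307 + 1·2.5525 + 2·29.6648 = 99.1893

L=99.189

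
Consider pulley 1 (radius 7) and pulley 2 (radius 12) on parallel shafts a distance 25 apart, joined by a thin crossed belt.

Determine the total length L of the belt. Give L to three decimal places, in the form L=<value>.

crossed belt: β = asin((r1+r2)/C) = asin(19/25) = 49.4642°
wrap1 = wrap2 = π + 2β = 278.9284°
tangent length = C·cosβ = 16.2481
L = (r1+r2)·wrap + 2·C·cosβ = 19·4.8682 + 2·16.2481 = 124.9923

L=124.992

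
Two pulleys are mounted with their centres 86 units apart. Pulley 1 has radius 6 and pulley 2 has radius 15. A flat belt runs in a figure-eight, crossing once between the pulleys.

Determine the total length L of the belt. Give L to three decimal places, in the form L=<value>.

crossed belt: β = asin((r1+r2)/C) = asin(21/86) = 14.1337°
wrap1 = wrap2 = π + 2β = 208.2675°
tangent length = C·cosβ = 83.3966
L = (r1+r2)·wrap + 2·C·cosβ = 21·3.6350 + 2·83.3966 = 243.1273

L=243.127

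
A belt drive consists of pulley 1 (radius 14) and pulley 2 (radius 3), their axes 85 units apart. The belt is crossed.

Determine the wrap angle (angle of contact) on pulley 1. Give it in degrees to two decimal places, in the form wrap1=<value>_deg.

crossed belt: β = asin((r1+r2)/C) = asin(17/85) = 11.5370°
wrap1 = wrap2 = π + 2β = 203.0739°

wrap1=203.07_deg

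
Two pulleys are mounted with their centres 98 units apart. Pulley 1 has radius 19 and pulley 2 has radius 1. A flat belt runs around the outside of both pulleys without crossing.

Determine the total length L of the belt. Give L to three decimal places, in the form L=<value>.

L=262.147

open belt: β = asin((r2−r1)/C) = asin(-18/98) = -10.5838°
wrap1 = π − 2β = 201.1676°
wrap2 = π + 2β = 158.8324°
tangent length = C·cosβ = 96.3328
L = r1·wrap1 + r2·wrap2 + 2·C·cosβ = 19·3.5110 + 1·2.7721 + 2·96.3328 = 262.1474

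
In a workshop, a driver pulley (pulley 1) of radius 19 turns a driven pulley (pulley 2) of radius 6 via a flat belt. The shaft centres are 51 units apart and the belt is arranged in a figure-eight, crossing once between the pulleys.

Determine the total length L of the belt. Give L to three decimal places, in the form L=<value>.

L=193.060

crossed belt: β = asin((r1+r2)/C) = asin(25/51) = 29.3535°
wrap1 = wrap2 = π + 2β = 238.7069°
tangent length = C·cosβ = 44.4522
L = (r1+r2)·wrap + 2·C·cosβ = 25·4.1662 + 2·44.4522 = 193.0600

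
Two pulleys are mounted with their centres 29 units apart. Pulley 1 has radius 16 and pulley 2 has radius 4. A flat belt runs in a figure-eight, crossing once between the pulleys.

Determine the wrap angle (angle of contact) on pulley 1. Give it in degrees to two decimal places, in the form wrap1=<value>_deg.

wrap1=267.21_deg

crossed belt: β = asin((r1+r2)/C) = asin(20/29) = 43.6028°
wrap1 = wrap2 = π + 2β = 267.2056°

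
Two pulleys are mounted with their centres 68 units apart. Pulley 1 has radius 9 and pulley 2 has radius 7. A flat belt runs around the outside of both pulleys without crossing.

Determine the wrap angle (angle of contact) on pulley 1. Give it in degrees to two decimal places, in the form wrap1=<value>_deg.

open belt: β = asin((r2−r1)/C) = asin(-2/68) = -1.6854°
wrap1 = π − 2β = 183.3708°
wrap2 = π + 2β = 176.6292°

wrap1=183.37_deg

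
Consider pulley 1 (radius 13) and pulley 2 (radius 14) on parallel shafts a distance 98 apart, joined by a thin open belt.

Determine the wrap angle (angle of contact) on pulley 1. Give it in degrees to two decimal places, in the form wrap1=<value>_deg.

wrap1=178.83_deg

open belt: β = asin((r2−r1)/C) = asin(1/98) = 0.5847°
wrap1 = π − 2β = 178.8307°
wrap2 = π + 2β = 181.1693°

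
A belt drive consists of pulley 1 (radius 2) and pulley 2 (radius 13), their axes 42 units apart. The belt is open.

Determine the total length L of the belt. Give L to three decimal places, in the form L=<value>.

open belt: β = asin((r2−r1)/C) = asin(11/42) = 15.1831°
wrap1 = π − 2β = 149.6338°
wrap2 = π + 2β = 210.3662°
tangent length = C·cosβ = 40.5339
L = r1·wrap1 + r2·wrap2 + 2·C·cosβ = 2·2.6116 + 13·3.6716 + 2·40.5339 = 134.0217

L=134.022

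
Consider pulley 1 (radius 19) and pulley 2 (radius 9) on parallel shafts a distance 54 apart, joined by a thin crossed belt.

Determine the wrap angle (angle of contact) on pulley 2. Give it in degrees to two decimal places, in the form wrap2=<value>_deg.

crossed belt: β = asin((r1+r2)/C) = asin(28/54) = 31.2329°
wrap1 = wrap2 = π + 2β = 242.4659°

wrap2=242.47_deg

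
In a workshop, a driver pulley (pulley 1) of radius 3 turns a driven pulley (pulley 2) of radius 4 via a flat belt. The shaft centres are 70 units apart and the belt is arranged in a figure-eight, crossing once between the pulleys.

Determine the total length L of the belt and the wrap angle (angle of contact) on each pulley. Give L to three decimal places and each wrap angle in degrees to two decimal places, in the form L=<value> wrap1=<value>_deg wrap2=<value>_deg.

L=162.692 wrap1=191.48_deg wrap2=191.48_deg

crossed belt: β = asin((r1+r2)/C) = asin(7/70) = 5.7392°
wrap1 = wrap2 = π + 2β = 191.4783°
tangent length = C·cosβ = 69.6491
L = (r1+r2)·wrap + 2·C·cosβ = 7·3.3419 + 2·69.6491 = 162.6917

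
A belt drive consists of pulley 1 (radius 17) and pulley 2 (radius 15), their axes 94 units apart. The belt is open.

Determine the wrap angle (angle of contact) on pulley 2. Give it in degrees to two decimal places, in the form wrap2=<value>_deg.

open belt: β = asin((r2−r1)/C) = asin(-2/94) = -1.2192°
wrap1 = π − 2β = 182.4383°
wrap2 = π + 2β = 177.5617°

wrap2=177.56_deg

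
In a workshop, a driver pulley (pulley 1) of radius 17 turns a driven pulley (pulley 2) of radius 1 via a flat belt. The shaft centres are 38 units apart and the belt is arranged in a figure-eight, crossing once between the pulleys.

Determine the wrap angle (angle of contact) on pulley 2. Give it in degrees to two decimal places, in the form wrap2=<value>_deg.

wrap2=236.55_deg

crossed belt: β = asin((r1+r2)/C) = asin(18/38) = 28.2737°
wrap1 = wrap2 = π + 2β = 236.5474°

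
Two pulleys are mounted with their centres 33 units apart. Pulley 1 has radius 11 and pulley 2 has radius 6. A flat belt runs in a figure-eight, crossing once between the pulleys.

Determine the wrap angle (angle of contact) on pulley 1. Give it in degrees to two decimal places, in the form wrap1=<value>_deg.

crossed belt: β = asin((r1+r2)/C) = asin(17/33) = 31.0076°
wrap1 = wrap2 = π + 2β = 242.0152°

wrap1=242.02_deg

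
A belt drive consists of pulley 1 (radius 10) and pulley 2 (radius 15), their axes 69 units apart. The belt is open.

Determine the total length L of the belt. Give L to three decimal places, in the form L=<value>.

open belt: β = asin((r2−r1)/C) = asin(5/69) = 4.1555°
wrap1 = π − 2β = 171.6890°
wrap2 = π + 2β = 188.3110°
tangent length = C·cosβ = 68.8186
L = r1·wrap1 + r2·wrap2 + 2·C·cosβ = 10·2.9965 + 15·3.2866 + 2·68.8186 = 216.9023

L=216.902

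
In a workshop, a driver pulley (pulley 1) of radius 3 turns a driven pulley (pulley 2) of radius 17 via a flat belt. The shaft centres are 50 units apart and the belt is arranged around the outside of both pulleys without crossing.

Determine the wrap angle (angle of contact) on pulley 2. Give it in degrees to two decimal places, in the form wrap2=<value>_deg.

wrap2=212.52_deg

open belt: β = asin((r2−r1)/C) = asin(14/50) = 16.2602°
wrap1 = π − 2β = 147.4796°
wrap2 = π + 2β = 212.5204°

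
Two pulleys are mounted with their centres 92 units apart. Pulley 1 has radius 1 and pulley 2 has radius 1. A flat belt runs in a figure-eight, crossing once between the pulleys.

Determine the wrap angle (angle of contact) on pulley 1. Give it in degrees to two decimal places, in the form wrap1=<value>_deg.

crossed belt: β = asin((r1+r2)/C) = asin(2/92) = 1.2457°
wrap1 = wrap2 = π + 2β = 182.4913°

wrap1=182.49_deg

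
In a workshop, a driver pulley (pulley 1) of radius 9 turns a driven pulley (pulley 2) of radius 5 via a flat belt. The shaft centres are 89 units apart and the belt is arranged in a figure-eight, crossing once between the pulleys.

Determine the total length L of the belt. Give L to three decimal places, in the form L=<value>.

L=224.189

crossed belt: β = asin((r1+r2)/C) = asin(14/89) = 9.0504°
wrap1 = wrap2 = π + 2β = 198.1008°
tangent length = C·cosβ = 87.8920
L = (r1+r2)·wrap + 2·C·cosβ = 14·3.4575 + 2·87.8920 = 224.1891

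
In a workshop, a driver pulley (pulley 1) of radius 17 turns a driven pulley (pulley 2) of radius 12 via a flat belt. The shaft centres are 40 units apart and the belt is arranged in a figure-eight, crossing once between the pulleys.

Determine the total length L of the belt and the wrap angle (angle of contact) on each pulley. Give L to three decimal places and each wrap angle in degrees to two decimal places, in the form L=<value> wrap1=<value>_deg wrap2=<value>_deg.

L=193.246 wrap1=272.94_deg wrap2=272.94_deg

crossed belt: β = asin((r1+r2)/C) = asin(29/40) = 46.4688°
wrap1 = wrap2 = π + 2β = 272.9377°
tangent length = C·cosβ = 27.5500
L = (r1+r2)·wrap + 2·C·cosβ = 29·4.7637 + 2·27.5500 = 193.2461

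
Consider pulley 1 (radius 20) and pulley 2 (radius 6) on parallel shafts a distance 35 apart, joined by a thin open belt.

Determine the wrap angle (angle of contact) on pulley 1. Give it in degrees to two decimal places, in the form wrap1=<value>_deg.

wrap1=227.16_deg

open belt: β = asin((r2−r1)/C) = asin(-14/35) = -23.5782°
wrap1 = π − 2β = 227.1564°
wrap2 = π + 2β = 132.8436°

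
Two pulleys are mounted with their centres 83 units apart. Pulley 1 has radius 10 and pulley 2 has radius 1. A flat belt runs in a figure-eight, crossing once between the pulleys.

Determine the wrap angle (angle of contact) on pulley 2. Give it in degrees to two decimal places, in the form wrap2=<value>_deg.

crossed belt: β = asin((r1+r2)/C) = asin(11/83) = 7.6158°
wrap1 = wrap2 = π + 2β = 195.2316°

wrap2=195.23_deg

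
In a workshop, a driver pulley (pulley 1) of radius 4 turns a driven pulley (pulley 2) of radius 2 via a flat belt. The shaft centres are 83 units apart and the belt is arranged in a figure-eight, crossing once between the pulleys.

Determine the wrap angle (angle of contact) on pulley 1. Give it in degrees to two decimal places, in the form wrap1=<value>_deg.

crossed belt: β = asin((r1+r2)/C) = asin(6/83) = 4.1455°
wrap1 = wrap2 = π + 2β = 188.2910°

wrap1=188.29_deg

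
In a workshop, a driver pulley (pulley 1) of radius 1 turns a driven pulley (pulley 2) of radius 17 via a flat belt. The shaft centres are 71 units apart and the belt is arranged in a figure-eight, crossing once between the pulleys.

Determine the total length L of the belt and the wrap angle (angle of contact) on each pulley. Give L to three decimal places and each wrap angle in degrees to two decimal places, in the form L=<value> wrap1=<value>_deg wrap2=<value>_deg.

L=203.137 wrap1=209.37_deg wrap2=209.37_deg

crossed belt: β = asin((r1+r2)/C) = asin(18/71) = 14.6860°
wrap1 = wrap2 = π + 2β = 209.3719°
tangent length = C·cosβ = 68.6804
L = (r1+r2)·wrap + 2·C·cosβ = 18·3.6542 + 2·68.6804 = 203.1370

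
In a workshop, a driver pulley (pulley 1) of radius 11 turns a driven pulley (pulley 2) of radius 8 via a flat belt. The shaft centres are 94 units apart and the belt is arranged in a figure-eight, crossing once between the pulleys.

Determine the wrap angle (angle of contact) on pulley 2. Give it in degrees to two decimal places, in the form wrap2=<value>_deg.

wrap2=203.32_deg

crossed belt: β = asin((r1+r2)/C) = asin(19/94) = 11.6614°
wrap1 = wrap2 = π + 2β = 203.3228°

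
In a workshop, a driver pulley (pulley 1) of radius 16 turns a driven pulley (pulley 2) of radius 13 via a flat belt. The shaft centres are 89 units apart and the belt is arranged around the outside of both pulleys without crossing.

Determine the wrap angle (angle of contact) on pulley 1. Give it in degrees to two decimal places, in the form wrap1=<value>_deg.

wrap1=183.86_deg

open belt: β = asin((r2−r1)/C) = asin(-3/89) = -1.9317°
wrap1 = π − 2β = 183.8634°
wrap2 = π + 2β = 176.1366°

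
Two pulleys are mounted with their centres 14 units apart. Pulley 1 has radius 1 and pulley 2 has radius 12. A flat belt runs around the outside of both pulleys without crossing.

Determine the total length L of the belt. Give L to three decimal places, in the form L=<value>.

open belt: β = asin((r2−r1)/C) = asin(11/14) = 51.7868°
wrap1 = π − 2β = 76.4264°
wrap2 = π + 2β = 283.5736°
tangent length = C·cosβ = 8.6603
L = r1·wrap1 + r2·wrap2 + 2·C·cosβ = 1·1.3339 + 12·4.9493 + 2·8.6603 = 78.0459

L=78.046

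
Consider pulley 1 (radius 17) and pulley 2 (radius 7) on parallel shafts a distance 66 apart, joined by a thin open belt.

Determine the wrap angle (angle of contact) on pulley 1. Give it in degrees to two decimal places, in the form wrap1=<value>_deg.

wrap1=197.43_deg

open belt: β = asin((r2−r1)/C) = asin(-10/66) = -8.7147°
wrap1 = π − 2β = 197.4295°
wrap2 = π + 2β = 162.5705°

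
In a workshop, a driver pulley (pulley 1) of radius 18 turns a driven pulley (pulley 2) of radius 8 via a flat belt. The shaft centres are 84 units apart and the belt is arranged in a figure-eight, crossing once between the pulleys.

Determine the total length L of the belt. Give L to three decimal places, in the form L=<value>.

crossed belt: β = asin((r1+r2)/C) = asin(26/84) = 18.0305°
wrap1 = wrap2 = π + 2β = 216.0611°
tangent length = C·cosβ = 79.8749
L = (r1+r2)·wrap + 2·C·cosβ = 26·3.7710 + 2·79.8749 = 257.7952

L=257.795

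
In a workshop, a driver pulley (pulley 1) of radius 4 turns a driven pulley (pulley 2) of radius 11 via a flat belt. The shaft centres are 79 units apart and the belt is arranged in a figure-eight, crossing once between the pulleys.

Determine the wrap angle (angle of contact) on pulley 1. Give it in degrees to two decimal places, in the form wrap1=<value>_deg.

wrap1=201.89_deg

crossed belt: β = asin((r1+r2)/C) = asin(15/79) = 10.9454°
wrap1 = wrap2 = π + 2β = 201.8908°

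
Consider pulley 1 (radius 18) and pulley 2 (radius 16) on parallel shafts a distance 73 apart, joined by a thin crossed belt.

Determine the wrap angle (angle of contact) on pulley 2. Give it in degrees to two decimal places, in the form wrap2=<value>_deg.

crossed belt: β = asin((r1+r2)/C) = asin(34/73) = 27.7590°
wrap1 = wrap2 = π + 2β = 235.5180°

wrap2=235.52_deg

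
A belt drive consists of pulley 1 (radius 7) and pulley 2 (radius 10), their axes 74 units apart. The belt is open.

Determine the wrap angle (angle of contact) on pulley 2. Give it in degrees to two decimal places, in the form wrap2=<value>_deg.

wrap2=184.65_deg

open belt: β = asin((r2−r1)/C) = asin(3/74) = 2.3234°
wrap1 = π − 2β = 175.3531°
wrap2 = π + 2β = 184.6469°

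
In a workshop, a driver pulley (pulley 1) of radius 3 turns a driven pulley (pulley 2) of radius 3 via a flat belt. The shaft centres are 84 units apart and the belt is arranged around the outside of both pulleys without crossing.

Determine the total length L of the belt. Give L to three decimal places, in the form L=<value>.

open belt: β = asin((r2−r1)/C) = asin(0/84) = 0.0000°
wrap1 = π − 2β = 180.0000°
wrap2 = π + 2β = 180.0000°
tangent length = C·cosβ = 84.0000
L = r1·wrap1 + r2·wrap2 + 2·C·cosβ = 3·3.1416 + 3·3.1416 + 2·84.0000 = 186.8496

L=186.850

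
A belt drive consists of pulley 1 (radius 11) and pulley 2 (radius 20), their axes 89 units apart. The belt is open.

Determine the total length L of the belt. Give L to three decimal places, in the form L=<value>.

open belt: β = asin((r2−r1)/C) = asin(9/89) = 5.8039°
wrap1 = π − 2β = 168.3922°
wrap2 = π + 2β = 191.6078°
tangent length = C·cosβ = 88.5438
L = r1·wrap1 + r2·wrap2 + 2·C·cosβ = 11·2.9390 + 20·3.3442 + 2·88.5438 = 276.3003

L=276.300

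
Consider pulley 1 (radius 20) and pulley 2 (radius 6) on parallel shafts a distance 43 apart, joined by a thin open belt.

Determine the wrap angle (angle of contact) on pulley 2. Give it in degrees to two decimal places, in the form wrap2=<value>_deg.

wrap2=142.00_deg

open belt: β = asin((r2−r1)/C) = asin(-14/43) = -19.0008°
wrap1 = π − 2β = 218.0016°
wrap2 = π + 2β = 141.9984°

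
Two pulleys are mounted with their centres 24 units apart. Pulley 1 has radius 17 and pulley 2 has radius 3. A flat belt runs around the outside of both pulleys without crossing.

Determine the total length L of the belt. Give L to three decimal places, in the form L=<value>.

open belt: β = asin((r2−r1)/C) = asin(-14/24) = -35.6853°
wrap1 = π − 2β = 251.3707°
wrap2 = π + 2β = 108.6293°
tangent length = C·cosβ = 19.4936
L = r1·wrap1 + r2·wrap2 + 2·C·cosβ = 17·4.3872 + 3·1.8959 + 2·19.4936 = 119.2582

L=119.258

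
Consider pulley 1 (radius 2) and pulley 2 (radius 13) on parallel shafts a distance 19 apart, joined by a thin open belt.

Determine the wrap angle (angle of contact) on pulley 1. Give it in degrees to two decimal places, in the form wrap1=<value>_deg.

open belt: β = asin((r2−r1)/C) = asin(11/19) = 35.3765°
wrap1 = π − 2β = 109.2469°
wrap2 = π + 2β = 250.7531°

wrap1=109.25_deg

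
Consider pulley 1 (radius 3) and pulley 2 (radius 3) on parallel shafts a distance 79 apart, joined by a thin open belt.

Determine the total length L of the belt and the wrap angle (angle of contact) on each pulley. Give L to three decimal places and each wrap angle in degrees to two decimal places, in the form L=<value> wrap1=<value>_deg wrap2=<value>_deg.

open belt: β = asin((r2−r1)/C) = asin(0/79) = 0.0000°
wrap1 = π − 2β = 180.0000°
wrap2 = π + 2β = 180.0000°
tangent length = C·cosβ = 79.0000
L = r1·wrap1 + r2·wrap2 + 2·C·cosβ = 3·3.1416 + 3·3.1416 + 2·79.0000 = 176.8496

L=176.850 wrap1=180.00_deg wrap2=180.00_deg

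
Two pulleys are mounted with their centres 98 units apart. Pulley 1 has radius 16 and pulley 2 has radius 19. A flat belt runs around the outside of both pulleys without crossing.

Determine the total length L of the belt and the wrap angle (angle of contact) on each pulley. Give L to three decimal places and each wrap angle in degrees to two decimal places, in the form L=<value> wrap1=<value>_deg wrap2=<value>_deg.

L=306.048 wrap1=176.49_deg wrap2=183.51_deg

open belt: β = asin((r2−r1)/C) = asin(3/98) = 1.7542°
wrap1 = π − 2β = 176.4915°
wrap2 = π + 2β = 183.5085°
tangent length = C·cosβ = 97.9541
L = r1·wrap1 + r2·wrap2 + 2·C·cosβ = 16·3.0804 + 19·3.2028 + 2·97.9541 = 306.0476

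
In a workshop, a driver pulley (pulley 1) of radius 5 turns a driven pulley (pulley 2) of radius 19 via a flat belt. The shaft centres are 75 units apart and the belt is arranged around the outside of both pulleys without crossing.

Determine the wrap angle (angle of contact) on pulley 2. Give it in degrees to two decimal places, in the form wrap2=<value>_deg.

open belt: β = asin((r2−r1)/C) = asin(14/75) = 10.7583°
wrap1 = π − 2β = 158.4834°
wrap2 = π + 2β = 201.5166°

wrap2=201.52_deg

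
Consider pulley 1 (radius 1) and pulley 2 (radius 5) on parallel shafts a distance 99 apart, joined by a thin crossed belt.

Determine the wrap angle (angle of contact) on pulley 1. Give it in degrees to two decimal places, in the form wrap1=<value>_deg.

wrap1=186.95_deg

crossed belt: β = asin((r1+r2)/C) = asin(6/99) = 3.4746°
wrap1 = wrap2 = π + 2β = 186.9492°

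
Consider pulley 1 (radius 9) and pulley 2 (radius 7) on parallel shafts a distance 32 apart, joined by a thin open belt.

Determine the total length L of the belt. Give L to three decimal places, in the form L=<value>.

L=114.391

open belt: β = asin((r2−r1)/C) = asin(-2/32) = -3.5833°
wrap1 = π − 2β = 187.1666°
wrap2 = π + 2β = 172.8334°
tangent length = C·cosβ = 31.9374
L = r1·wrap1 + r2·wrap2 + 2·C·cosβ = 9·3.2667 + 7·3.0165 + 2·31.9374 = 114.3905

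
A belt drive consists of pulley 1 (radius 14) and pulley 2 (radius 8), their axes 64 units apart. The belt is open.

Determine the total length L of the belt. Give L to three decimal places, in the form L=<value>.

L=197.678

open belt: β = asin((r2−r1)/C) = asin(-6/64) = -5.3794°
wrap1 = π − 2β = 190.7588°
wrap2 = π + 2β = 169.2412°
tangent length = C·cosβ = 63.7181
L = r1·wrap1 + r2·wrap2 + 2·C·cosβ = 14·3.3294 + 8·2.9538 + 2·63.7181 = 197.6780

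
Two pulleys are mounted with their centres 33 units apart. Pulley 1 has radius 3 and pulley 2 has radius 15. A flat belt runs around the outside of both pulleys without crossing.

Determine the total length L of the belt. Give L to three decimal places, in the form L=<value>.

open belt: β = asin((r2−r1)/C) = asin(12/33) = 21.3237°
wrap1 = π − 2β = 137.3526°
wrap2 = π + 2β = 222.6474°
tangent length = C·cosβ = 30.7409
L = r1·wrap1 + r2·wrap2 + 2·C·cosβ = 3·2.3973 + 15·3.8859 + 2·30.7409 = 126.9624

L=126.962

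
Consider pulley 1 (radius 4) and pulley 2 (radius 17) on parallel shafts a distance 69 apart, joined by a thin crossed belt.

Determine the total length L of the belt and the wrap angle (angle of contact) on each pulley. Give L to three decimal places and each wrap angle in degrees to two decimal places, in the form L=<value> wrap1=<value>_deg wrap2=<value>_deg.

crossed belt: β = asin((r1+r2)/C) = asin(21/69) = 17.7189°
wrap1 = wrap2 = π + 2β = 215.4379°
tangent length = C·cosβ = 65.7267
L = (r1+r2)·wrap + 2·C·cosβ = 21·3.7601 + 2·65.7267 = 210.4155

L=210.416 wrap1=215.44_deg wrap2=215.44_deg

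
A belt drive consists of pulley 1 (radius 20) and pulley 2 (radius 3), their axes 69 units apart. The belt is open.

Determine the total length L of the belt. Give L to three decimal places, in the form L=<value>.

open belt: β = asin((r2−r1)/C) = asin(-17/69) = -14.2632°
wrap1 = π − 2β = 208.5264°
wrap2 = π + 2β = 151.4736°
tangent length = C·cosβ = 66.8730
L = r1·wrap1 + r2·wrap2 + 2·C·cosβ = 20·3.6395 + 3·2.6437 + 2·66.8730 = 214.4666

L=214.467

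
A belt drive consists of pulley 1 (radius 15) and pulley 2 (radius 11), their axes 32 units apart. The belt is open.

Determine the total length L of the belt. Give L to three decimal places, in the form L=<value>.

L=146.182

open belt: β = asin((r2−r1)/C) = asin(-4/32) = -7.1808°
wrap1 = π − 2β = 194.3615°
wrap2 = π + 2β = 165.6385°
tangent length = C·cosβ = 31.7490
L = r1·wrap1 + r2·wrap2 + 2·C·cosβ = 15·3.3922 + 11·2.8909 + 2·31.7490 = 146.1821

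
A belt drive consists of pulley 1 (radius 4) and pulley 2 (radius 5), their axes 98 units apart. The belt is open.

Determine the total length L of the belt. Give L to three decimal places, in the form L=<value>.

L=224.285

open belt: β = asin((r2−r1)/C) = asin(1/98) = 0.5847°
wrap1 = π − 2β = 178.8307°
wrap2 = π + 2β = 181.1693°
tangent length = C·cosβ = 97.9949
L = r1·wrap1 + r2·wrap2 + 2·C·cosβ = 4·3.1212 + 5·3.1620 + 2·97.9949 = 224.2845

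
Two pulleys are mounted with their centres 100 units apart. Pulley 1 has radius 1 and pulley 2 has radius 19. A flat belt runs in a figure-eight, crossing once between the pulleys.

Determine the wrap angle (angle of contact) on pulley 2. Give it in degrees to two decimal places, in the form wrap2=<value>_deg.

wrap2=203.07_deg

crossed belt: β = asin((r1+r2)/C) = asin(20/100) = 11.5370°
wrap1 = wrap2 = π + 2β = 203.0739°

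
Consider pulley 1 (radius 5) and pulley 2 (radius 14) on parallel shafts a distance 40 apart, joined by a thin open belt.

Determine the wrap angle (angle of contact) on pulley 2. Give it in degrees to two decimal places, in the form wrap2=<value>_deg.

wrap2=206.01_deg

open belt: β = asin((r2−r1)/C) = asin(9/40) = 13.0029°
wrap1 = π − 2β = 153.9942°
wrap2 = π + 2β = 206.0058°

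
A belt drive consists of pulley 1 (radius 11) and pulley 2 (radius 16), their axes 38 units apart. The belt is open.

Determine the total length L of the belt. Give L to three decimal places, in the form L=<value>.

L=161.482

open belt: β = asin((r2−r1)/C) = asin(5/38) = 7.5608°
wrap1 = π − 2β = 164.8783°
wrap2 = π + 2β = 195.1217°
tangent length = C·cosβ = 37.6696
L = r1·wrap1 + r2·wrap2 + 2·C·cosβ = 11·2.8777 + 16·3.4055 + 2·37.6696 = 161.4819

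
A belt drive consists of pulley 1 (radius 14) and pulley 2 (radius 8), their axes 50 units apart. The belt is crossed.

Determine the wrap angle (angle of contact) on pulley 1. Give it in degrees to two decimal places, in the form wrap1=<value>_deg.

wrap1=232.21_deg

crossed belt: β = asin((r1+r2)/C) = asin(22/50) = 26.1039°
wrap1 = wrap2 = π + 2β = 232.2078°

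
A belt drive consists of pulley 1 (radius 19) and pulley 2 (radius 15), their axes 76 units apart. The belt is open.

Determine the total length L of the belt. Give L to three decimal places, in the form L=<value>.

L=259.025

open belt: β = asin((r2−r1)/C) = asin(-4/76) = -3.0170°
wrap1 = π − 2β = 186.0339°
wrap2 = π + 2β = 173.9661°
tangent length = C·cosβ = 75.8947
L = r1·wrap1 + r2·wrap2 + 2·C·cosβ = 19·3.2469 + 15·3.0363 + 2·75.8947 = 259.0247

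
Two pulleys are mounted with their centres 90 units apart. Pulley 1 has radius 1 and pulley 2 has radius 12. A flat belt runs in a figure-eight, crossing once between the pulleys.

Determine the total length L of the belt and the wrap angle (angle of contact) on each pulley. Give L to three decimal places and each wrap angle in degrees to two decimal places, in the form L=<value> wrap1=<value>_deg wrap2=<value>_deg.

crossed belt: β = asin((r1+r2)/C) = asin(13/90) = 8.3051°
wrap1 = wrap2 = π + 2β = 196.6102°
tangent length = C·cosβ = 89.0562
L = (r1+r2)·wrap + 2·C·cosβ = 13·3.4315 + 2·89.0562 = 222.7218

L=222.722 wrap1=196.61_deg wrap2=196.61_deg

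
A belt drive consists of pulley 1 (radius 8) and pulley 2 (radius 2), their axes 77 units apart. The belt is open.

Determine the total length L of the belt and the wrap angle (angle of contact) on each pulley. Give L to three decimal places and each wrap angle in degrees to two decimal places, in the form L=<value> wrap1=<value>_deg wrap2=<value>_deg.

L=185.884 wrap1=188.94_deg wrap2=171.06_deg

open belt: β = asin((r2−r1)/C) = asin(-6/77) = -4.4691°
wrap1 = π − 2β = 188.9383°
wrap2 = π + 2β = 171.0617°
tangent length = C·cosβ = 76.7659
L = r1·wrap1 + r2·wrap2 + 2·C·cosβ = 8·3.2976 + 2·2.9856 + 2·76.7659 = 185.8837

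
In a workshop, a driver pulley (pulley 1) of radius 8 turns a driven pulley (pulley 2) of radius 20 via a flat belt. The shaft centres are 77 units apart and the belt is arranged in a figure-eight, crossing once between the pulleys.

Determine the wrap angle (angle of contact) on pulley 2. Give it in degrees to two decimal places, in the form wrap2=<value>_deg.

crossed belt: β = asin((r1+r2)/C) = asin(28/77) = 21.3237°
wrap1 = wrap2 = π + 2β = 222.6474°

wrap2=222.65_deg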